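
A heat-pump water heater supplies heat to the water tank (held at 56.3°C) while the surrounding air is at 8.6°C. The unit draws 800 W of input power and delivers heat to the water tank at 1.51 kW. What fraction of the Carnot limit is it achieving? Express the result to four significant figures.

0.2733

Converting, Q̇_H = 1.510 kW = 1510 W, so COP_actual = Q̇_H/Ẇ = 1510/800.0 = 1.888.
In absolute terms T_C = 281.75 K and T_H = 329.45 K, so ΔT = 47.70 K.
COP_Carnot = T_H/ΔT = 329.45/47.70 = 6.907.
η_II = COP_actual/COP_Carnot = 1.888/6.907 = 0.2733.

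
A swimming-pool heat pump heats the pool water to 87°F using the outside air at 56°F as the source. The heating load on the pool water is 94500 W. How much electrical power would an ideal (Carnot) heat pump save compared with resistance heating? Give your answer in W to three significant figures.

89100 W

In absolute terms T_C = 286.48 K and T_H = 303.71 K, so ΔT = 17.22 K.
COP_Carnot = T_H/ΔT = 303.71/17.22 = 17.63.
Resistance heating needs Ẇ_res = Q̇_H = 94500 W; the reversible heat pump needs only Ẇ_hp = Q̇_H/COP = 5359 W.
Saving = 94500 − 5359 = 89140 W.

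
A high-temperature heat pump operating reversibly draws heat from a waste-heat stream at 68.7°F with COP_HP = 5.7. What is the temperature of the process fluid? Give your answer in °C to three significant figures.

82.8 °C

COP_HP = T_H/(T_H − T_C) rearranges to T_H = COP·T_C/(COP − 1).
With T_C = 293.54 K, T_H = 5.7 × 293.54/4.700 = 355.99 K.
Converting, 355.99 K = 82.84°C.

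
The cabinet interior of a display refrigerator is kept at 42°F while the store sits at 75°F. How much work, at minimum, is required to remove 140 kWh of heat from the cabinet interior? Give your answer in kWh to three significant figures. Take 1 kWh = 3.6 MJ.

In absolute terms T_C = 278.71 K and T_H = 297.04 K, so ΔT = 18.33 K.
The reversible limit is COP_R = T_C/ΔT = 15.20, so W_min = Q_C/COP = Q_C·ΔT/T_C.
W_min = 140.0 × 18.33/278.71 = 9.209 kWh.

9.21 kWh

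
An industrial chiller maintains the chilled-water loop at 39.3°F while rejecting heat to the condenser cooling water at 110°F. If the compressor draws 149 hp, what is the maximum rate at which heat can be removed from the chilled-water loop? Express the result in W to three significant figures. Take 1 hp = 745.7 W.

784000 W

In absolute terms T_C = 277.21 K and T_H = 316.48 K, so ΔT = 39.28 K.
COP_Carnot = T_C/ΔT = 277.21/39.28 = 7.058.
Q̇_max = COP_Carnot × Ẇ = 7.058 × 149.0 hp = 1052 hp = 784200 W.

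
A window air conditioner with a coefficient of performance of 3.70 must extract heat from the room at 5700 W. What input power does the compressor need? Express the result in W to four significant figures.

Ẇ = Q̇_C/COP = 5700/3.70 = 1541 W.

1541 W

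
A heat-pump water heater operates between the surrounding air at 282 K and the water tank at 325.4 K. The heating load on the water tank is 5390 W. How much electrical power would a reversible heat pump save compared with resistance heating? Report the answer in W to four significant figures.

4671 W

The reservoir spacing is ΔT = 325.4 − 282 = 43.40 K.
COP_Carnot = T_H/ΔT = 325.40/43.40 = 7.498.
Resistance heating needs Ẇ_res = Q̇_H = 5390 W; the reversible heat pump needs only Ẇ_hp = Q̇_H/COP = 718.9 W.
Saving = 5390 − 718.9 = 4671 W.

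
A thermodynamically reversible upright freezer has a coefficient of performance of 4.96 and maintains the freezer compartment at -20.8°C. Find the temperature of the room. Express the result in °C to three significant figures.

30.1 °C

COP_R = T_C/(T_H − T_C) gives T_H − T_C = T_C/COP.
With T_C = 252.35 K, T_H = 252.35 × (1 + 1/4.96) = 303.23 K.
Converting, 303.23 K = 30.08°C.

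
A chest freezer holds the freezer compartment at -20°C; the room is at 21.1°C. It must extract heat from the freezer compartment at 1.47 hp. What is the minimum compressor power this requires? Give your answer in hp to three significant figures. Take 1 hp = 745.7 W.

0.239 hp

In absolute terms T_C = 253.15 K and T_H = 294.25 K, so ΔT = 41.10 K.
COP_Carnot = T_C/ΔT = 253.15/41.10 = 6.159.
Ẇ_min = Q̇/COP_Carnot = 1.470/6.159 = 0.2387 hp.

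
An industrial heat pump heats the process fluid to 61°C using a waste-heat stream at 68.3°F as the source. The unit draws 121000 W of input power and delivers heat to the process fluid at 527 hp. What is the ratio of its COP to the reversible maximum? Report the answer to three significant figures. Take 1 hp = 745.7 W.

0.397

Converting, Q̇_H = 527.0 hp = 393000 W, so COP_actual = Q̇_H/Ẇ = 393000/121000 = 3.248.
In absolute terms T_C = 293.32 K and T_H = 334.15 K, so ΔT = 40.83 K.
COP_Carnot = T_H/ΔT = 334.15/40.83 = 8.183.
η_II = COP_actual/COP_Carnot = 3.248/8.183 = 0.3969.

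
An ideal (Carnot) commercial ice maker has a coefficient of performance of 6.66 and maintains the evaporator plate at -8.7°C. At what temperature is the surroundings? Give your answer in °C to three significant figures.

31.0 °C

COP_R = T_C/(T_H − T_C) gives T_H − T_C = T_C/COP.
With T_C = 264.45 K, T_H = 264.45 × (1 + 1/6.66) = 304.16 K.
Converting, 304.16 K = 31.01°C.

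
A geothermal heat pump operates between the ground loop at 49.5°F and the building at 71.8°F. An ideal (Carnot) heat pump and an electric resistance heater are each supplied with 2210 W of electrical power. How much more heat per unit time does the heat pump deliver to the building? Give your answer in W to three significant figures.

50500 W

In absolute terms T_C = 282.87 K and T_H = 295.26 K, so ΔT = 12.39 K.
COP_Carnot = T_H/ΔT = 295.26/12.39 = 23.83.
The heat pump delivers Q̇_H = COP × Ẇ = 52670 W; the resistance heater delivers Ẇ = 2210 W.
Extra = (COP − 1)·Ẇ = 50460 W.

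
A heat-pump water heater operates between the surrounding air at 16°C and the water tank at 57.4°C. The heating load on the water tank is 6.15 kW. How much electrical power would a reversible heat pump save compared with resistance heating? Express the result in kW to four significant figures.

5.380 kW

In absolute terms T_C = 289.15 K and T_H = 330.55 K, so ΔT = 41.40 K.
COP_Carnot = T_H/ΔT = 330.55/41.40 = 7.984.
Resistance heating needs Ẇ_res = Q̇_H = 6.150 kW; the reversible heat pump needs only Ẇ_hp = Q̇_H/COP = 0.7703 kW.
Saving = 6.150 − 0.7703 = 5.380 kW.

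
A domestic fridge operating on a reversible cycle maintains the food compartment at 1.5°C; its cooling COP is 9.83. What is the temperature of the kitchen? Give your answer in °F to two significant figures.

COP_R = T_C/(T_H − T_C) gives T_H − T_C = T_C/COP.
With T_C = 274.65 K, T_H = 274.65 × (1 + 1/9.83) = 302.59 K.
Converting, 302.59 K = 84.99°F.

85 °F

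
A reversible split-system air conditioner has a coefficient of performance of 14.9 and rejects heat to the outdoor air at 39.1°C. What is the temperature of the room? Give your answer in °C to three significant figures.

19.5 °C

For a Carnot refrigerator COP_R = T_C/(T_H − T_C), so T_C = COP·T_H/(1 + COP).
With T_H = 312.25 K, T_C = 14.9 × 312.25/15.90 = 292.61 K.
Converting, 292.61 K = 19.46°C.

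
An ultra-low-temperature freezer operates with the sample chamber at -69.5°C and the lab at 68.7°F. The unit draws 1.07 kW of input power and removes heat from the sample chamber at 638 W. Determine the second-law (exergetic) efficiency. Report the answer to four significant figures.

0.2632

Converting, Q̇_C = 638.0 W = 0.6380 kW, so COP_actual = Q̇_C/Ẇ = 0.6380/1.070 = 0.5963.
In absolute terms T_C = 203.65 K and T_H = 293.54 K, so ΔT = 89.89 K.
COP_Carnot = T_C/ΔT = 203.65/89.89 = 2.266.
η_II = COP_actual/COP_Carnot = 0.5963/2.266 = 0.2632.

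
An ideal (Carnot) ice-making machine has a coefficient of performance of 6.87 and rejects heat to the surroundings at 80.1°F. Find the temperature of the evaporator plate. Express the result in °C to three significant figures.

For a Carnot refrigerator COP_R = T_C/(T_H − T_C), so T_C = COP·T_H/(1 + COP).
With T_H = 299.87 K, T_C = 6.87 × 299.87/7.870 = 261.77 K.
Converting, 261.77 K = -11.38°C.

-11.4 °C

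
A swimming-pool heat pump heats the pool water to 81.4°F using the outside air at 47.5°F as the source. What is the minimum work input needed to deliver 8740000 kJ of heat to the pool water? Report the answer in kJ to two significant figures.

In absolute terms T_C = 281.76 K and T_H = 300.59 K, so ΔT = 18.83 K.
The reversible limit is COP_HP = T_H/ΔT = 15.96, so W_min = Q_H/COP = Q_H·ΔT/T_H.
W_min = 8740000 × 18.83/300.59 = 547600 kJ.

550000 kJ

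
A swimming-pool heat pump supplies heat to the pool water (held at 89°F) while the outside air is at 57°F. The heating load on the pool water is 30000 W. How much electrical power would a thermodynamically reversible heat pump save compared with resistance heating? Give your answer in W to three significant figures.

In absolute terms T_C = 287.04 K and T_H = 304.82 K, so ΔT = 17.78 K.
COP_Carnot = T_H/ΔT = 304.82/17.78 = 17.15.
Resistance heating needs Ẇ_res = Q̇_H = 30000 W; the reversible heat pump needs only Ẇ_hp = Q̇_H/COP = 1750 W.
Saving = 30000 − 1750 = 28250 W.

28300 W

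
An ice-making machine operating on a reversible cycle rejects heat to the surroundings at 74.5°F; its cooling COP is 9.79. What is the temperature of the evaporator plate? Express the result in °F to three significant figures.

25.0 °F

For a Carnot refrigerator COP_R = T_C/(T_H − T_C), so T_C = COP·T_H/(1 + COP).
With T_H = 296.76 K, T_C = 9.79 × 296.76/10.79 = 269.26 K.
Converting, 269.26 K = 24.99°F.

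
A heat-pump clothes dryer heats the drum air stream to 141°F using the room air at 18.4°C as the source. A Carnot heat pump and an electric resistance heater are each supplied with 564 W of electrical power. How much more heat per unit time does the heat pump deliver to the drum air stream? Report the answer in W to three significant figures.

3900 W

In absolute terms T_C = 291.55 K and T_H = 333.71 K, so ΔT = 42.16 K.
COP_Carnot = T_H/ΔT = 333.71/42.16 = 7.916.
The heat pump delivers Q̇_H = COP × Ẇ = 4465 W; the resistance heater delivers Ẇ = 564.0 W.
Extra = (COP − 1)·Ẇ = 3901 W.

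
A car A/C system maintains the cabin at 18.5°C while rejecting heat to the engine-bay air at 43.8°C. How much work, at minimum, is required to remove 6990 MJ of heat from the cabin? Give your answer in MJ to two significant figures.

In absolute terms T_C = 291.65 K and T_H = 316.95 K, so ΔT = 25.30 K.
The reversible limit is COP_R = T_C/ΔT = 11.53, so W_min = Q_C/COP = Q_C·ΔT/T_C.
W_min = 6990 × 25.30/291.65 = 606.4 MJ.

610 MJ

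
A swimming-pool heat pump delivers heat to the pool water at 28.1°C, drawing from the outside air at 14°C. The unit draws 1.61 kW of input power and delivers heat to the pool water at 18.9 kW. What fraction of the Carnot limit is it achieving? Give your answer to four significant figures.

COP_actual = Q̇_H/Ẇ = 18.90/1.610 = 11.74.
In absolute terms T_C = 287.15 K and T_H = 301.25 K, so ΔT = 14.10 K.
COP_Carnot = T_H/ΔT = 301.25/14.10 = 21.37.
η_II = COP_actual/COP_Carnot = 11.74/21.37 = 0.5494.

0.5494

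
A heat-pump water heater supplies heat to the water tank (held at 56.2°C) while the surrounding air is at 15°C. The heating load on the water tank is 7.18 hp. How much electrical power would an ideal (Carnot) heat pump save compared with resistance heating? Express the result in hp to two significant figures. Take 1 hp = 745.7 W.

6.3 hp

In absolute terms T_C = 288.15 K and T_H = 329.35 K, so ΔT = 41.20 K.
COP_Carnot = T_H/ΔT = 329.35/41.20 = 7.994.
Resistance heating needs Ẇ_res = Q̇_H = 7.180 hp; the reversible heat pump needs only Ẇ_hp = Q̇_H/COP = 0.8982 hp.
Saving = 7.180 − 0.8982 = 6.282 hp.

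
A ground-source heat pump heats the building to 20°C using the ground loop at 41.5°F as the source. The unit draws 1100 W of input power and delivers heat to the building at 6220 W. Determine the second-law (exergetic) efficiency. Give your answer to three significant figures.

COP_actual = Q̇_H/Ẇ = 6220/1100 = 5.655.
In absolute terms T_C = 278.43 K and T_H = 293.15 K, so ΔT = 14.72 K.
COP_Carnot = T_H/ΔT = 293.15/14.72 = 19.91.
η_II = COP_actual/COP_Carnot = 5.655/19.91 = 0.2840.

0.284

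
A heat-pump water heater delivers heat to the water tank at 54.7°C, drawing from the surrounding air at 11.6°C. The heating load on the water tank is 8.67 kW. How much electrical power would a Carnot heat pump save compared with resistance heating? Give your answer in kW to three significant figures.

In absolute terms T_C = 284.75 K and T_H = 327.85 K, so ΔT = 43.10 K.
COP_Carnot = T_H/ΔT = 327.85/43.10 = 7.607.
Resistance heating needs Ẇ_res = Q̇_H = 8.670 kW; the reversible heat pump needs only Ẇ_hp = Q̇_H/COP = 1.140 kW.
Saving = 8.670 − 1.140 = 7.530 kW.

7.53 kW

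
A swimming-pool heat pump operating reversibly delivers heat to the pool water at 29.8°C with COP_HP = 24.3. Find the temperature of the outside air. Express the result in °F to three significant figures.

63.2 °F

COP_HP = T_H/(T_H − T_C) gives T_H − T_C = T_H/COP.
With T_H = 302.95 K, T_C = 302.95 × (1 − 1/24.3) = 290.48 K.
Converting, 290.48 K = 63.20°F.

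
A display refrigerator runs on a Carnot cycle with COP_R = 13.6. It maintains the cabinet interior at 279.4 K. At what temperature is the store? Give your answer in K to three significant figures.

300 K

COP_R = T_C/(T_H − T_C) gives T_H − T_C = T_C/COP.
With T_C = 279.40 K, T_H = 279.40 × (1 + 1/13.6) = 299.94 K.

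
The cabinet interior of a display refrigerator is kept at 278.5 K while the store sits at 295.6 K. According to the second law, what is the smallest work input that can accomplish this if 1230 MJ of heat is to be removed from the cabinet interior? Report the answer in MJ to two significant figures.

The reservoir spacing is ΔT = 295.6 − 278.5 = 17.10 K.
The reversible limit is COP_R = T_C/ΔT = 16.29, so W_min = Q_C/COP = Q_C·ΔT/T_C.
W_min = 1230 × 17.10/278.50 = 75.52 MJ.

76 MJ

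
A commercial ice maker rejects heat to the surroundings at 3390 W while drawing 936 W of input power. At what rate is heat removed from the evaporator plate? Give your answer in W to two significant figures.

2500 W

For a cyclic device the first law requires Q̇_H = Q̇_C + Ẇ.
Q̇_C = Q̇_H − Ẇ = 2454 W.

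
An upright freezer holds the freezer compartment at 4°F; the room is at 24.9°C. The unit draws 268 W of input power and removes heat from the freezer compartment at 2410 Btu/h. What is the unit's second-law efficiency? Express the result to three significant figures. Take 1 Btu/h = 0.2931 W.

Converting, Q̇_C = 2410 Btu/h = 706.4 W, so COP_actual = Q̇_C/Ẇ = 706.4/268.0 = 2.636.
In absolute terms T_C = 257.59 K and T_H = 298.05 K, so ΔT = 40.46 K.
COP_Carnot = T_C/ΔT = 257.59/40.46 = 6.367.
η_II = COP_actual/COP_Carnot = 2.636/6.367 = 0.4139.

0.414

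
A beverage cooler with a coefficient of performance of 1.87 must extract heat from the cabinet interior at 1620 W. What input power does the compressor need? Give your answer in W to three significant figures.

Ẇ = Q̇_C/COP = 1620/1.87 = 866.3 W.

866 W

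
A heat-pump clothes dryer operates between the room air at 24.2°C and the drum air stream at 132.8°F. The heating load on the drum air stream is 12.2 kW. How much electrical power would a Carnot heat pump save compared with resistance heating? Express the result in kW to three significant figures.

11.0 kW

In absolute terms T_C = 297.35 K and T_H = 329.15 K, so ΔT = 31.80 K.
COP_Carnot = T_H/ΔT = 329.15/31.80 = 10.35.
Resistance heating needs Ẇ_res = Q̇_H = 12.20 kW; the reversible heat pump needs only Ẇ_hp = Q̇_H/COP = 1.179 kW.
Saving = 12.20 − 1.179 = 11.02 kW.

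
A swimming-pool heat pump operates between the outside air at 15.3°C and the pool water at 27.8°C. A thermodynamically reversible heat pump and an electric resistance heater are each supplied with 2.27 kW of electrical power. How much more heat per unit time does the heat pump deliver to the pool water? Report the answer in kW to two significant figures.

In absolute terms T_C = 288.45 K and T_H = 300.95 K, so ΔT = 12.50 K.
COP_Carnot = T_H/ΔT = 300.95/12.50 = 24.08.
The heat pump delivers Q̇_H = COP × Ẇ = 54.65 kW; the resistance heater delivers Ẇ = 2.270 kW.
Extra = (COP − 1)·Ẇ = 52.38 kW.

52 kW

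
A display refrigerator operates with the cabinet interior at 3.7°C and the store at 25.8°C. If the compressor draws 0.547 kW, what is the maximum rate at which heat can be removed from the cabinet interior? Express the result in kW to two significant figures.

In absolute terms T_C = 276.85 K and T_H = 298.95 K, so ΔT = 22.10 K.
COP_Carnot = T_C/ΔT = 276.85/22.10 = 12.53.
Q̇_max = COP_Carnot × Ẇ = 12.53 × 0.5470 kW = 6.852 kW.

6.9 kW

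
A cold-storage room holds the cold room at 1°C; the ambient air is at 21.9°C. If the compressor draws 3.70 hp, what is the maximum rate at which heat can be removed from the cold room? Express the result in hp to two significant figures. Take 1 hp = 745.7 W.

In absolute terms T_C = 274.15 K and T_H = 295.05 K, so ΔT = 20.90 K.
COP_Carnot = T_C/ΔT = 274.15/20.90 = 13.12.
Q̇_max = COP_Carnot × Ẇ = 13.12 × 3.700 hp = 48.53 hp.

49 hp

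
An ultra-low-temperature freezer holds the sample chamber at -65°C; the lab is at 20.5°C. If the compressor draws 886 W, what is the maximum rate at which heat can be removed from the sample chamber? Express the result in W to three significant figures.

In absolute terms T_C = 208.15 K and T_H = 293.65 K, so ΔT = 85.50 K.
COP_Carnot = T_C/ΔT = 208.15/85.50 = 2.435.
Q̇_max = COP_Carnot × Ẇ = 2.435 × 886.0 W = 2157 W.

2160 W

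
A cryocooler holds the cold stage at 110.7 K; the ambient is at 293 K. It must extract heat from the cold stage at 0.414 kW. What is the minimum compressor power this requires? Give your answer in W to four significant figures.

The reservoir spacing is ΔT = 293 − 110.7 = 182.3 K.
COP_Carnot = T_C/ΔT = 110.70/182.3 = 0.6072.
Ẇ_min = Q̇/COP_Carnot = 0.4140/0.6072 = 0.6818 kW = 681.8 W.

681.8 W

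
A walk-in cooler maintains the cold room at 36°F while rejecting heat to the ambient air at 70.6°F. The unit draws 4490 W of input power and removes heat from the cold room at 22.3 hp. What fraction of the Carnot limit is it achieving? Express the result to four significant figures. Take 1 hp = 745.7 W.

Converting, Q̇_C = 22.30 hp = 16630 W, so COP_actual = Q̇_C/Ẇ = 16630/4490 = 3.704.
In absolute terms T_C = 275.37 K and T_H = 294.59 K, so ΔT = 19.22 K.
COP_Carnot = T_C/ΔT = 275.37/19.22 = 14.33.
η_II = COP_actual/COP_Carnot = 3.704/14.33 = 0.2585.

0.2585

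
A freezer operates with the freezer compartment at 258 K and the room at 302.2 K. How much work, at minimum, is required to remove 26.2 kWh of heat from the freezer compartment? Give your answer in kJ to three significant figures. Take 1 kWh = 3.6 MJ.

16200 kJ

The reservoir spacing is ΔT = 302.2 − 258 = 44.20 K.
The reversible limit is COP_R = T_C/ΔT = 5.837, so W_min = Q_C/COP = Q_C·ΔT/T_C.
W_min = 26.20 × 44.20/258.00 = 4.489 kWh = 16160 kJ.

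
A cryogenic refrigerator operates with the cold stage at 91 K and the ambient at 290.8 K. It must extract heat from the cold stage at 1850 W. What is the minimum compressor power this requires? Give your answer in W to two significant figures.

4100 W

The reservoir spacing is ΔT = 290.8 − 91 = 199.8 K.
COP_Carnot = T_C/ΔT = 91.00/199.8 = 0.4555.
Ẇ_min = Q̇/COP_Carnot = 1850/0.4555 = 4062 W.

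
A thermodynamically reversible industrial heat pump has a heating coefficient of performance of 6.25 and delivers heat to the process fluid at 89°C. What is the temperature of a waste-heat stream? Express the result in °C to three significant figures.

31.1 °C

COP_HP = T_H/(T_H − T_C) gives T_H − T_C = T_H/COP.
With T_H = 362.15 K, T_C = 362.15 × (1 − 1/6.25) = 304.21 K.
Converting, 304.21 K = 31.06°C.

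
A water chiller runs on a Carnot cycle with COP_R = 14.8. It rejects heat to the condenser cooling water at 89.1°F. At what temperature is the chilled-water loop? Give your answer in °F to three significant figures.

For a Carnot refrigerator COP_R = T_C/(T_H − T_C), so T_C = COP·T_H/(1 + COP).
With T_H = 304.87 K, T_C = 14.8 × 304.87/15.80 = 285.58 K.
Converting, 285.58 K = 54.37°F.

54.4 °F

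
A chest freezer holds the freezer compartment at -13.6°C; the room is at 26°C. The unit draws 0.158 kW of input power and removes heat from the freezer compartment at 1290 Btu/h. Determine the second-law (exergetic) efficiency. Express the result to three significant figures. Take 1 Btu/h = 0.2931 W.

0.365

Converting, Q̇_C = 1290 Btu/h = 0.3781 kW, so COP_actual = Q̇_C/Ẇ = 0.3781/0.1580 = 2.393.
In absolute terms T_C = 259.55 K and T_H = 299.15 K, so ΔT = 39.60 K.
COP_Carnot = T_C/ΔT = 259.55/39.60 = 6.554.
η_II = COP_actual/COP_Carnot = 2.393/6.554 = 0.3651.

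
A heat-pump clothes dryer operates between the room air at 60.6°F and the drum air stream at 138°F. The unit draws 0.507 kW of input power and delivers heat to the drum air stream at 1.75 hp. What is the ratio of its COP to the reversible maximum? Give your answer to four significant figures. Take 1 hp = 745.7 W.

0.3333

Converting, Q̇_H = 1.750 hp = 1.305 kW, so COP_actual = Q̇_H/Ẇ = 1.305/0.5070 = 2.574.
In absolute terms T_C = 289.04 K and T_H = 332.04 K, so ΔT = 43.00 K.
COP_Carnot = T_H/ΔT = 332.04/43.00 = 7.722.
η_II = COP_actual/COP_Carnot = 2.574/7.722 = 0.3333.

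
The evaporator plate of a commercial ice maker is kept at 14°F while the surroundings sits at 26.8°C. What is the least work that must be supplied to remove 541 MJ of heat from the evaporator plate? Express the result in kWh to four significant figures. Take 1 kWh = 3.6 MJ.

In absolute terms T_C = 263.15 K and T_H = 299.95 K, so ΔT = 36.80 K.
The reversible limit is COP_R = T_C/ΔT = 7.151, so W_min = Q_C/COP = Q_C·ΔT/T_C.
W_min = 541.0 × 36.80/263.15 = 75.66 MJ = 21.02 kWh.

21.02 kWh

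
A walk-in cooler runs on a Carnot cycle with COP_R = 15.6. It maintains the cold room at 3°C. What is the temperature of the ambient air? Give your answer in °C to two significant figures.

COP_R = T_C/(T_H − T_C) gives T_H − T_C = T_C/COP.
With T_C = 276.15 K, T_H = 276.15 × (1 + 1/15.6) = 293.85 K.
Converting, 293.85 K = 20.70°C.

21 °C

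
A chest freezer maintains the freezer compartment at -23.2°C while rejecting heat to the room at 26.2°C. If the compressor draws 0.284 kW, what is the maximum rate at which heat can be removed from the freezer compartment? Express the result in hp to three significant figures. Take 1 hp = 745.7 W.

1.93 hp

In absolute terms T_C = 249.95 K and T_H = 299.35 K, so ΔT = 49.40 K.
COP_Carnot = T_C/ΔT = 249.95/49.40 = 5.060.
Q̇_max = COP_Carnot × Ẇ = 5.060 × 0.2840 kW = 1.437 kW = 1.927 hp.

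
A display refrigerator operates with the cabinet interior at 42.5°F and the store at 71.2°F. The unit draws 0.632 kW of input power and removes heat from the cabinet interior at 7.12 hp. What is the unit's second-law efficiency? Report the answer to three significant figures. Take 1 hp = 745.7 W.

0.480

Converting, Q̇_C = 7.120 hp = 5.309 kW, so COP_actual = Q̇_C/Ẇ = 5.309/0.6320 = 8.401.
In absolute terms T_C = 278.98 K and T_H = 294.93 K, so ΔT = 15.94 K.
COP_Carnot = T_C/ΔT = 278.98/15.94 = 17.50.
η_II = COP_actual/COP_Carnot = 8.401/17.50 = 0.4801.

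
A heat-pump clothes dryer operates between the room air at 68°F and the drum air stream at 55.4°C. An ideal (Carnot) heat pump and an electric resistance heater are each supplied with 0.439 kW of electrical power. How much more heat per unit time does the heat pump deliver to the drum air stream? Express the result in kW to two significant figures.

In absolute terms T_C = 293.15 K and T_H = 328.55 K, so ΔT = 35.40 K.
COP_Carnot = T_H/ΔT = 328.55/35.40 = 9.281.
The heat pump delivers Q̇_H = COP × Ẇ = 4.074 kW; the resistance heater delivers Ẇ = 0.4390 kW.
Extra = (COP − 1)·Ẇ = 3.635 kW.

3.6 kW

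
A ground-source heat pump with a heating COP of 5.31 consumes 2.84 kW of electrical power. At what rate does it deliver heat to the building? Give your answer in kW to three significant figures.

Q̇_H = COP_HP × Ẇ = 5.31 × 2.840 = 15.08 kW.

15.1 kW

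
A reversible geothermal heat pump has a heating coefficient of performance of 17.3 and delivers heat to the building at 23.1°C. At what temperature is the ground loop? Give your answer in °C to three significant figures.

COP_HP = T_H/(T_H − T_C) gives T_H − T_C = T_H/COP.
With T_H = 296.25 K, T_C = 296.25 × (1 − 1/17.3) = 279.13 K.
Converting, 279.13 K = 5.98°C.

5.98 °C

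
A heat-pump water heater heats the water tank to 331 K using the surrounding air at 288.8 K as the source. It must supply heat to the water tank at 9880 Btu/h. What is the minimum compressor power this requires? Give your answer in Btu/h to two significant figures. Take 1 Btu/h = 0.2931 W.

1300 Btu/h

The reservoir spacing is ΔT = 331 − 288.8 = 42.20 K.
COP_Carnot = T_H/ΔT = 331.00/42.20 = 7.844.
Ẇ_min = Q̇/COP_Carnot = 9880/7.844 = 1260 Btu/h.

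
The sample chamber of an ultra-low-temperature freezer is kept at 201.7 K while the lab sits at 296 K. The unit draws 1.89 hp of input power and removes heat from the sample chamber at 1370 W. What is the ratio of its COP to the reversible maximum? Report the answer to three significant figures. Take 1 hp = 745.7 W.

Converting, Q̇_C = 1370 W = 1.837 hp, so COP_actual = Q̇_C/Ẇ = 1.837/1.890 = 0.9721.
The reservoir spacing is ΔT = 296 − 201.7 = 94.30 K.
COP_Carnot = T_C/ΔT = 201.70/94.30 = 2.139.
η_II = COP_actual/COP_Carnot = 0.9721/2.139 = 0.4545.

0.454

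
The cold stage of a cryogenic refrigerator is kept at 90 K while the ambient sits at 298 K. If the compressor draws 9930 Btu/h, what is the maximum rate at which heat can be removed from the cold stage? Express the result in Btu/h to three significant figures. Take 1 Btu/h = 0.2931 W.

4300 Btu/h

The reservoir spacing is ΔT = 298 − 90 = 208.0 K.
COP_Carnot = T_C/ΔT = 90.00/208.0 = 0.4327.
Q̇_max = COP_Carnot × Ẇ = 0.4327 × 9930 Btu/h = 4297 Btu/h.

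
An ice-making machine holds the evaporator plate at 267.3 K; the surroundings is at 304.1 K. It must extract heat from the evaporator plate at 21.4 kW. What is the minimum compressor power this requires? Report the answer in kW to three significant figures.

The reservoir spacing is ΔT = 304.1 − 267.3 = 36.80 K.
COP_Carnot = T_C/ΔT = 267.30/36.80 = 7.264.
Ẇ_min = Q̇/COP_Carnot = 21.40/7.264 = 2.946 kW.

2.95 kW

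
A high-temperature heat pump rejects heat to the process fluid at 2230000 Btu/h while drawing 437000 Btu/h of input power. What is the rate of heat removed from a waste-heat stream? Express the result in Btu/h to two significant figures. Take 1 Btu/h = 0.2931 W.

1800000 Btu/h

For a cyclic device the first law requires Q̇_H = Q̇_C + Ẇ.
Q̇_C = Q̇_H − Ẇ = 1793000 Btu/h.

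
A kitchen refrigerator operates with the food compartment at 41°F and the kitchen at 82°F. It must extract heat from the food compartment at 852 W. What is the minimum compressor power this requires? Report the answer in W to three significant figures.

69.8 W

In absolute terms T_C = 278.15 K and T_H = 300.93 K, so ΔT = 22.78 K.
COP_Carnot = T_C/ΔT = 278.15/22.78 = 12.21.
Ẇ_min = Q̇/COP_Carnot = 852.0/12.21 = 69.77 W.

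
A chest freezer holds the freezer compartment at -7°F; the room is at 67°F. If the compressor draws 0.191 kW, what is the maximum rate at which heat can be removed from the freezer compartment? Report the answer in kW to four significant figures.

In absolute terms T_C = 251.48 K and T_H = 292.59 K, so ΔT = 41.11 K.
COP_Carnot = T_C/ΔT = 251.48/41.11 = 6.117.
Q̇_max = COP_Carnot × Ẇ = 6.117 × 0.1910 kW = 1.168 kW.

1.168 kW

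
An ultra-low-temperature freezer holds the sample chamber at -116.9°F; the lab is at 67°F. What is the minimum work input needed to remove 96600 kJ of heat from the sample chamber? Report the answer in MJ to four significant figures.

In absolute terms T_C = 190.43 K and T_H = 292.59 K, so ΔT = 102.2 K.
The reversible limit is COP_R = T_C/ΔT = 1.864, so W_min = Q_C/COP = Q_C·ΔT/T_C.
W_min = 96600 × 102.2/190.43 = 51830 kJ = 51.83 MJ.

51.83 MJ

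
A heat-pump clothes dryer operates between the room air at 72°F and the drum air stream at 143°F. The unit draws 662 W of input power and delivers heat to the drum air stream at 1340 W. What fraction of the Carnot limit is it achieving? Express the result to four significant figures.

0.2385

COP_actual = Q̇_H/Ẇ = 1340/662.0 = 2.024.
In absolute terms T_C = 295.37 K and T_H = 334.82 K, so ΔT = 39.44 K.
COP_Carnot = T_H/ΔT = 334.82/39.44 = 8.488.
η_II = COP_actual/COP_Carnot = 2.024/8.488 = 0.2385.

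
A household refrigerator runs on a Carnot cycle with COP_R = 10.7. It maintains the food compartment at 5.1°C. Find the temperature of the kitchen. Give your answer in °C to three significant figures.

COP_R = T_C/(T_H − T_C) gives T_H − T_C = T_C/COP.
With T_C = 278.25 K, T_H = 278.25 × (1 + 1/10.7) = 304.25 K.
Converting, 304.25 K = 31.10°C.

31.1 °C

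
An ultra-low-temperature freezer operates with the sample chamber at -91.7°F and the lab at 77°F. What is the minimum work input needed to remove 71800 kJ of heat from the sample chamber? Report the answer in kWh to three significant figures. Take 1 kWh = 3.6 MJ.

In absolute terms T_C = 204.43 K and T_H = 298.15 K, so ΔT = 93.72 K.
The reversible limit is COP_R = T_C/ΔT = 2.181, so W_min = Q_C/COP = Q_C·ΔT/T_C.
W_min = 71800 × 93.72/204.43 = 32920 kJ = 9.144 kWh.

9.14 kWh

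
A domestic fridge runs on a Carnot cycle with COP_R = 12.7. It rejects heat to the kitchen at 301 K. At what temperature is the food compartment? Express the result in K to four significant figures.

279.0 K

For a Carnot refrigerator COP_R = T_C/(T_H − T_C), so T_C = COP·T_H/(1 + COP).
With T_H = 301.00 K, T_C = 12.7 × 301.00/13.70 = 279.03 K.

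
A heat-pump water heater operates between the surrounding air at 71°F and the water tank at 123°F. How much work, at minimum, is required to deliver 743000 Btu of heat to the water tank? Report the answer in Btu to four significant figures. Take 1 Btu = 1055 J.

In absolute terms T_C = 294.82 K and T_H = 323.71 K, so ΔT = 28.89 K.
The reversible limit is COP_HP = T_H/ΔT = 11.21, so W_min = Q_H/COP = Q_H·ΔT/T_H.
W_min = 743000 × 28.89/323.71 = 66310 Btu.

66310 Btu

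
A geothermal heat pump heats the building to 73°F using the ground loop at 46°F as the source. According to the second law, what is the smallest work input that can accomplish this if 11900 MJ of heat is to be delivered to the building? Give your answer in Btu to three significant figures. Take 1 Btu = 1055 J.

In absolute terms T_C = 280.93 K and T_H = 295.93 K, so ΔT = 15.00 K.
The reversible limit is COP_HP = T_H/ΔT = 19.73, so W_min = Q_H/COP = Q_H·ΔT/T_H.
W_min = 11900 × 15.00/295.93 = 603.2 MJ = 571700 Btu.

572000 Btu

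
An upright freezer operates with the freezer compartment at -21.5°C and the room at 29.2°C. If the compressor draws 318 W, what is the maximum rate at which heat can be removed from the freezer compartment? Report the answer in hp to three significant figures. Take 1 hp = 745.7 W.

2.12 hp

In absolute terms T_C = 251.65 K and T_H = 302.35 K, so ΔT = 50.70 K.
COP_Carnot = T_C/ΔT = 251.65/50.70 = 4.964.
Q̇_max = COP_Carnot × Ẇ = 4.964 × 318.0 W = 1578 W = 2.117 hp.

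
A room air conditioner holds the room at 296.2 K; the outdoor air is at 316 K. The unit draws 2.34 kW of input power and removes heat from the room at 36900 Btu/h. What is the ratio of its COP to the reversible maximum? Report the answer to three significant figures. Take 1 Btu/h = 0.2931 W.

Converting, Q̇_C = 36900 Btu/h = 10.82 kW, so COP_actual = Q̇_C/Ẇ = 10.82/2.340 = 4.622.
The reservoir spacing is ΔT = 316 − 296.2 = 19.80 K.
COP_Carnot = T_C/ΔT = 296.20/19.80 = 14.96.
η_II = COP_actual/COP_Carnot = 4.622/14.96 = 0.3090.

0.309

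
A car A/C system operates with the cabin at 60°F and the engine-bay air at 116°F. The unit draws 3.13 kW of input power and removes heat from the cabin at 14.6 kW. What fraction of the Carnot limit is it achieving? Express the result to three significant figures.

COP_actual = Q̇_C/Ẇ = 14.60/3.130 = 4.665.
In absolute terms T_C = 288.71 K and T_H = 319.82 K, so ΔT = 31.11 K.
COP_Carnot = T_C/ΔT = 288.71/31.11 = 9.280.
η_II = COP_actual/COP_Carnot = 4.665/9.280 = 0.5027.

0.503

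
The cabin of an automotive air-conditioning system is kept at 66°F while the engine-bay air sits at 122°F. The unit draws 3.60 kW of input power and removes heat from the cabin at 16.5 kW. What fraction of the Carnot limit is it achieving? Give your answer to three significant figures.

0.488

COP_actual = Q̇_C/Ẇ = 16.50/3.600 = 4.583.
In absolute terms T_C = 292.04 K and T_H = 323.15 K, so ΔT = 31.11 K.
COP_Carnot = T_C/ΔT = 292.04/31.11 = 9.387.
η_II = COP_actual/COP_Carnot = 4.583/9.387 = 0.4883.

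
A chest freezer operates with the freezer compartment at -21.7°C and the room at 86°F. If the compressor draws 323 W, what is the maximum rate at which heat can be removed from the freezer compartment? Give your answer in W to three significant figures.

1570 W

In absolute terms T_C = 251.45 K and T_H = 303.15 K, so ΔT = 51.70 K.
COP_Carnot = T_C/ΔT = 251.45/51.70 = 4.864.
Q̇_max = COP_Carnot × Ẇ = 4.864 × 323.0 W = 1571 W.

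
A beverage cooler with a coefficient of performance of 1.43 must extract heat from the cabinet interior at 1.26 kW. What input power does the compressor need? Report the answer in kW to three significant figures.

0.881 kW

Ẇ = Q̇_C/COP = 1.260/1.43 = 0.8811 kW.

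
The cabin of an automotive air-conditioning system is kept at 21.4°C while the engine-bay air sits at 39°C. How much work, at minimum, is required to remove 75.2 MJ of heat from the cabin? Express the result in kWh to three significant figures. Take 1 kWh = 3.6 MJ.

1.25 kWh

In absolute terms T_C = 294.55 K and T_H = 312.15 K, so ΔT = 17.60 K.
The reversible limit is COP_R = T_C/ΔT = 16.74, so W_min = Q_C/COP = Q_C·ΔT/T_C.
W_min = 75.20 × 17.60/294.55 = 4.493 MJ = 1.248 kWh.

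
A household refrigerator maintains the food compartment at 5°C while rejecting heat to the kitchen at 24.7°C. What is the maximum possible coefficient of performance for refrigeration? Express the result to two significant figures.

In absolute terms T_C = 278.15 K and T_H = 297.85 K, so ΔT = 19.70 K.
For a reversible cycle, COP_Carnot = T_C/ΔT = 278.15/19.70 = 14.12.

14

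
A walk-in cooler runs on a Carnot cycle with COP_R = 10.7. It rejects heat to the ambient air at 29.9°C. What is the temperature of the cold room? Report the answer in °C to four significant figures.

3.998 °C

For a Carnot refrigerator COP_R = T_C/(T_H − T_C), so T_C = COP·T_H/(1 + COP).
With T_H = 303.05 K, T_C = 10.7 × 303.05/11.70 = 277.15 K.
Converting, 277.15 K = 4.00°C.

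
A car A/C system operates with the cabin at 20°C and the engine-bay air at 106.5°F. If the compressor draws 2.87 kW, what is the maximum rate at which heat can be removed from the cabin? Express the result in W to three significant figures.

In absolute terms T_C = 293.15 K and T_H = 314.54 K, so ΔT = 21.39 K.
COP_Carnot = T_C/ΔT = 293.15/21.39 = 13.71.
Q̇_max = COP_Carnot × Ẇ = 13.71 × 2.870 kW = 39.34 kW = 39340 W.

39300 W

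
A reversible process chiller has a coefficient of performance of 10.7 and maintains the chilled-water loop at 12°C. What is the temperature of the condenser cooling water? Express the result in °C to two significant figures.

39 °C

COP_R = T_C/(T_H − T_C) gives T_H − T_C = T_C/COP.
With T_C = 285.15 K, T_H = 285.15 × (1 + 1/10.7) = 311.80 K.
Converting, 311.80 K = 38.65°C.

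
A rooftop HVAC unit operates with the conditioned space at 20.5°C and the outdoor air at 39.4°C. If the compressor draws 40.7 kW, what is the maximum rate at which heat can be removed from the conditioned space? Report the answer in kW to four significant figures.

In absolute terms T_C = 293.65 K and T_H = 312.55 K, so ΔT = 18.90 K.
COP_Carnot = T_C/ΔT = 293.65/18.90 = 15.54.
Q̇_max = COP_Carnot × Ẇ = 15.54 × 40.70 kW = 632.4 kW.

632.4 kW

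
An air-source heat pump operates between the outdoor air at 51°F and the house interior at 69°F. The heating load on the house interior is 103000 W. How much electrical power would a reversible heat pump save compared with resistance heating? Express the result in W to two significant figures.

In absolute terms T_C = 283.71 K and T_H = 293.71 K, so ΔT = 10.00 K.
COP_Carnot = T_H/ΔT = 293.71/10.00 = 29.37.
Resistance heating needs Ẇ_res = Q̇_H = 103000 W; the reversible heat pump needs only Ẇ_hp = Q̇_H/COP = 3507 W.
Saving = 103000 − 3507 = 99490 W.

99000 W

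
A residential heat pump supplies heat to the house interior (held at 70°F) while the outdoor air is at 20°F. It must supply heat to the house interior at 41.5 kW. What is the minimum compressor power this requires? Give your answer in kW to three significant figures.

In absolute terms T_C = 266.48 K and T_H = 294.26 K, so ΔT = 27.78 K.
COP_Carnot = T_H/ΔT = 294.26/27.78 = 10.59.
Ẇ_min = Q̇/COP_Carnot = 41.50/10.59 = 3.918 kW.

3.92 kW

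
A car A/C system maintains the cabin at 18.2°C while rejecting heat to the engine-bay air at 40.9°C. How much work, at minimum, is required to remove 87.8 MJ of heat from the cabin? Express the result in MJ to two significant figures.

In absolute terms T_C = 291.35 K and T_H = 314.05 K, so ΔT = 22.70 K.
The reversible limit is COP_R = T_C/ΔT = 12.83, so W_min = Q_C/COP = Q_C·ΔT/T_C.
W_min = 87.80 × 22.70/291.35 = 6.841 MJ.

6.8 MJ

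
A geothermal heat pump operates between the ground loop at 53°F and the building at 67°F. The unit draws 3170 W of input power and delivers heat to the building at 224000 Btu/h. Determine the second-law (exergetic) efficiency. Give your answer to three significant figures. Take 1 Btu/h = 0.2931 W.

Converting, Q̇_H = 224000 Btu/h = 65650 W, so COP_actual = Q̇_H/Ẇ = 65650/3170 = 20.71.
In absolute terms T_C = 284.82 K and T_H = 292.59 K, so ΔT = 7.778 K.
COP_Carnot = T_H/ΔT = 292.59/7.778 = 37.62.
η_II = COP_actual/COP_Carnot = 20.71/37.62 = 0.5505.

0.551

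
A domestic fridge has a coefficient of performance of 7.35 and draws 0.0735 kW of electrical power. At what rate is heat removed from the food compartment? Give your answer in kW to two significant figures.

0.54 kW

Q̇_C = COP × Ẇ = 7.35 × 0.07350 = 0.5402 kW.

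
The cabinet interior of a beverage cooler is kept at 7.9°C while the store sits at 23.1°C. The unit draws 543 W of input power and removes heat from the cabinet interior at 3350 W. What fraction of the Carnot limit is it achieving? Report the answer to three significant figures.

COP_actual = Q̇_C/Ẇ = 3350/543.0 = 6.169.
In absolute terms T_C = 281.05 K and T_H = 296.25 K, so ΔT = 15.20 K.
COP_Carnot = T_C/ΔT = 281.05/15.20 = 18.49.
η_II = COP_actual/COP_Carnot = 6.169/18.49 = 0.3337.

0.334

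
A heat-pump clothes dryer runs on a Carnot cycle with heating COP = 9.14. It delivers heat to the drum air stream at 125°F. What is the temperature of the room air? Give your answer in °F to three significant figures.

61.0 °F

COP_HP = T_H/(T_H − T_C) gives T_H − T_C = T_H/COP.
With T_H = 324.82 K, T_C = 324.82 × (1 − 1/9.14) = 289.28 K.
Converting, 289.28 K = 61.03°F.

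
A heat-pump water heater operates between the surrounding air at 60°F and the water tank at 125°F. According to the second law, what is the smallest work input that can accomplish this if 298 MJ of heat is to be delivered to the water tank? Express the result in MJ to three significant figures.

In absolute terms T_C = 288.71 K and T_H = 324.82 K, so ΔT = 36.11 K.
The reversible limit is COP_HP = T_H/ΔT = 8.995, so W_min = Q_H/COP = Q_H·ΔT/T_H.
W_min = 298.0 × 36.11/324.82 = 33.13 MJ.

33.1 MJ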